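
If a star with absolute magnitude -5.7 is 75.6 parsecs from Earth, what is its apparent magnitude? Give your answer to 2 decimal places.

m = M + 5 log₁₀ d − 5 = -5.7 + 5·1.8785 − 5 = -1.307

m ≈ -1.31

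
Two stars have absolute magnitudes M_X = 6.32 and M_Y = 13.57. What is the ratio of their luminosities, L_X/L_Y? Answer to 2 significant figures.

ΔM = M_X − M_Y = -7.25
L_X/L_Y = 10^(−0.4 ΔM) = 10^2.900 = 794.3

L_X/L_Y ≈ 790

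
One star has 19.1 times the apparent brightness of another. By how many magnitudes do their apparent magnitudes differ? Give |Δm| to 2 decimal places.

|Δm| ≈ 3.20

Pogson: Δm = −2.5 log₁₀(ratio) = −2.5 log₁₀(19.1) = −2.5 × 1.2810 = -3.203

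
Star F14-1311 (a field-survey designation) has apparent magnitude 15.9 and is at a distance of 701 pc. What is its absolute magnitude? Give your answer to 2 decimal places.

5 log₁₀(d/10 pc) = 5 log₁₀(701.0) − 5 = 9.229
M = m − 5 log₁₀(d/10) = 15.9 − 9.229 = 6.671

M ≈ 6.67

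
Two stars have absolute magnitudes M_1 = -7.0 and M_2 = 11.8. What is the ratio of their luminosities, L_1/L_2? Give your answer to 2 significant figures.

ΔM = M_1 − M_2 = -18.8
L_1/L_2 = 10^(−0.4 ΔM) = 10^7.520 = 3.311×10^7

L_1/L_2 ≈ 3.3×10^7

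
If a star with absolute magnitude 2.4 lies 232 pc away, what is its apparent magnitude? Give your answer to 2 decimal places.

m = M + 5 log₁₀ d − 5 = 2.4 + 5·2.3655 − 5 = 9.227

m ≈ 9.23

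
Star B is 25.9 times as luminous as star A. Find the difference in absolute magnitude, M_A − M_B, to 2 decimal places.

Pogson: ΔM = −2.5 log₁₀(ratio) = −2.5 log₁₀(25.9) = −2.5 × 1.4133 = -3.533
Star B is brighter so has the smaller magnitude: M_A − M_B is positive.

M_A − M_B ≈ 3.53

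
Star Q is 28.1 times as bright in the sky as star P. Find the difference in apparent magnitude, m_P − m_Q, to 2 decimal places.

Pogson: Δm = −2.5 log₁₀(ratio) = −2.5 log₁₀(28.1) = −2.5 × 1.4487 = -3.622
Star Q is brighter so has the smaller magnitude: m_P − m_Q is positive.

m_P − m_Q ≈ 3.62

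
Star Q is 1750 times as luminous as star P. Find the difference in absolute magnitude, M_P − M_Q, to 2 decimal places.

Pogson: ΔM = −2.5 log₁₀(ratio) = −2.5 log₁₀(1750) = −2.5 × 3.2430 = -8.108
Star Q is brighter so has the smaller magnitude: M_P − M_Q is positive.

M_P − M_Q ≈ 8.11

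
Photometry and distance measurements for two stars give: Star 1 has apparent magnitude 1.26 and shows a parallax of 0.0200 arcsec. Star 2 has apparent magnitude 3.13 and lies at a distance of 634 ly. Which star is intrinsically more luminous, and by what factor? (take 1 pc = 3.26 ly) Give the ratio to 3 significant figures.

Star 1: d = 1/p = 1/0.0200″ = 50.00 pc
Star 1: M = m − 5 log₁₀ d + 5 = 1.26 − 5·1.6990 + 5 = -2.235
Star 2: d = 634 ly / 3.26 = 194.5 pc
Star 2: M = m − 5 log₁₀ d + 5 = 3.13 − 5·2.2889 + 5 = -3.314
ΔM = M_1 − M_2 = -2.235 − (-3.314) = 1.080; smaller M is more luminous → Star 2.
L ratio = 10^(0.4 |ΔM|) = 10^0.432 = 2.703

Star 2 is more luminous, by a factor of 2.70.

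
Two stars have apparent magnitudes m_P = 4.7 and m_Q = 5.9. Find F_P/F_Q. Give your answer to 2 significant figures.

Magnitude difference = -1.2
Flux ratio = 10^(−0.4 Δm) = 10^(−0.4 × -1.2) = 10^0.480 = 3.020

F_P/F_Q ≈ 3.0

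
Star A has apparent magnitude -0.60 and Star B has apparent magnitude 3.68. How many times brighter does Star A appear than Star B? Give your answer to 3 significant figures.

Δm = -0.60 − (3.68) = -4.28
Flux ratio = 10^(−0.4 Δm) = 10^(−0.4 × -4.28) = 10^1.712 = 51.52

51.5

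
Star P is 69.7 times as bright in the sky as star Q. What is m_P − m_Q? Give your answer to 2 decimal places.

m_P − m_Q ≈ -4.61

Pogson: Δm = −2.5 log₁₀(ratio) = −2.5 log₁₀(69.7) = −2.5 × 1.8432 = -4.608
Star P is brighter, so it has the smaller magnitude: the difference is negative.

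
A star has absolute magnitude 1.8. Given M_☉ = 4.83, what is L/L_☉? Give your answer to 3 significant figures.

M − M_☉ = 1.8 − 4.83 = -3.030
L/L_☉ = 10^(−0.4 (M − M_☉)) = 10^1.212 = 16.29

L/L_☉ ≈ 16.3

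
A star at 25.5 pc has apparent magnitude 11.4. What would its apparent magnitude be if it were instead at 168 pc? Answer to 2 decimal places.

Flux ∝ 1/d², so Δm = 5 log₁₀(d₂/d₁) = 5 log₁₀(168/25.5) = 4.094
m₂ = m₁ + Δm = 11.4 + (4.094) = 15.494

m ≈ 15.49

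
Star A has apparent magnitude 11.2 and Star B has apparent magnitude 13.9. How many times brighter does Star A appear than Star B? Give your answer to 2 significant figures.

Δm = 11.2 − (13.9) = -2.7
Flux ratio = 10^(−0.4 Δm) = 10^(−0.4 × -2.7) = 10^1.080 = 12.02

12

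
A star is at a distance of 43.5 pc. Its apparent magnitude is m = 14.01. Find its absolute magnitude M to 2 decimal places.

5 log₁₀(d/10 pc) = 5 log₁₀(43.50) − 5 = 3.192
M = m − 5 log₁₀(d/10) = 14.01 − 3.192 = 10.818

M ≈ 10.82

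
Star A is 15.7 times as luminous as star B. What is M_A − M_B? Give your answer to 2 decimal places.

Pogson: ΔM = −2.5 log₁₀(ratio) = −2.5 log₁₀(15.7) = −2.5 × 1.1959 = -2.990
Star A is brighter, so it has the smaller magnitude: the difference is negative.

M_A − M_B ≈ -2.99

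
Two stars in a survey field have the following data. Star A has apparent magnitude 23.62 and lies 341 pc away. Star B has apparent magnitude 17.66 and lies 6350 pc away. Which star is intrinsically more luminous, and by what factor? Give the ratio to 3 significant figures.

Star B is more luminous, by a factor of 84000.

Star A: M = m − 5 log₁₀ d + 5 = 23.62 − 5·2.5328 + 5 = 15.956
Star B: M = m − 5 log₁₀ d + 5 = 17.66 − 5·3.8028 + 5 = 3.646
ΔM = M_A − M_B = 15.956 − (3.646) = 12.310; smaller M is more luminous → Star B.
L ratio = 10^(0.4 |ΔM|) = 10^4.924 = 83950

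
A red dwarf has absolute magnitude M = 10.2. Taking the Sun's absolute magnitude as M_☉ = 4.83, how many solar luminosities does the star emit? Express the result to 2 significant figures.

L/L_☉ ≈ 7.1×10^-3

M − M_☉ = 10.2 − 4.83 = 5.370
L/L_☉ = 10^(−0.4 (M − M_☉)) = 10^-2.148 = 7.112×10^-3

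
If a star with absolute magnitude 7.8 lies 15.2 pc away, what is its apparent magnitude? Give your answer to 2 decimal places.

m = M + 5 log₁₀ d − 5 = 7.8 + 5·1.1818 − 5 = 8.709

m ≈ 8.71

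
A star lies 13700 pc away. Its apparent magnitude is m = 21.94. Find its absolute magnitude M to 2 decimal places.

M ≈ 6.26

5 log₁₀(d/10 pc) = 5 log₁₀(13700) − 5 = 15.684
M = m − 5 log₁₀(d/10) = 21.94 − 15.684 = 6.256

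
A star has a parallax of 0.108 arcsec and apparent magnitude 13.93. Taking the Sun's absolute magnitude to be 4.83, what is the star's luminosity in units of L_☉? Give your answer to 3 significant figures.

L/L_☉ ≈ 1.96×10^-4

d = 1/p = 1/0.108″ = 9.259 pc
M = m − 5 log₁₀ d + 5 = 13.93 − 5·0.9666 + 5 = 14.097
M − M_☉ = 14.097 − 4.83 = 9.267
L/L_☉ = 10^(−0.4 × 9.267) = 1.964×10^-4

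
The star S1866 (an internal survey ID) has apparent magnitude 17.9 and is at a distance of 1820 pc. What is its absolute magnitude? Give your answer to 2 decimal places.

M ≈ 6.60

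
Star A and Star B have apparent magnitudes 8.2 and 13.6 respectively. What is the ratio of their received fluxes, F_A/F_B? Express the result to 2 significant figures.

F_A/F_B ≈ 140

Δm = 8.2 − (13.6) = -5.4
Flux ratio = 10^(−0.4 Δm) = 10^(−0.4 × -5.4) = 10^2.160 = 144.5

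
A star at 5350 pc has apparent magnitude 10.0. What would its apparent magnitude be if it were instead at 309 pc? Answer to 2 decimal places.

Flux ∝ 1/d², so Δm = 5 log₁₀(d₂/d₁) = 5 log₁₀(309/5350) = -6.192
m₂ = m₁ + Δm = 10.0 + (-6.192) = 3.808

m ≈ 3.81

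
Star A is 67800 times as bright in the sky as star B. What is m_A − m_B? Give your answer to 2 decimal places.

Pogson: Δm = −2.5 log₁₀(ratio) = −2.5 log₁₀(67800) = −2.5 × 4.8312 = -12.078
Star A is brighter, so it has the smaller magnitude: the difference is negative.

m_A − m_B ≈ -12.08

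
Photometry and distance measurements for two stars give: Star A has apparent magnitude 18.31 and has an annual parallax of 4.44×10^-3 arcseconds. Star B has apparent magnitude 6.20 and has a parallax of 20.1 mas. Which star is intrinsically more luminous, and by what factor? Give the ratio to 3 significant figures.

Star B is more luminous, by a factor of 3410.

Star A: d = 1/p = 1/4.44×10^-3″ = 225.2 pc
Star A: M = m − 5 log₁₀ d + 5 = 18.31 − 5·2.3526 + 5 = 11.547
Star B: p = 20.1 mas = 0.0201″ → d = 1/p = 49.75 pc
Star B: M = m − 5 log₁₀ d + 5 = 6.20 − 5·1.6968 + 5 = 2.716
ΔM = M_A − M_B = 11.547 − (2.716) = 8.831; smaller M is more luminous → Star B.
L ratio = 10^(0.4 |ΔM|) = 10^3.532 = 3407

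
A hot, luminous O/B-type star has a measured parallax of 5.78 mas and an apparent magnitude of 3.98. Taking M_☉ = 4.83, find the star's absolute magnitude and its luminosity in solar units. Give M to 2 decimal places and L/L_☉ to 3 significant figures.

d = 1/p = 1000/5.78 mas = 173.0 pc
M = m − 5 log₁₀ d + 5 = 3.98 − 5·2.2381 + 5 = -2.210
M − M_☉ = -2.210 − 4.83 = -7.040
L/L_☉ = 10^(−0.4 × -7.040) = 654.9

M ≈ -2.21; L/L_☉ ≈ 655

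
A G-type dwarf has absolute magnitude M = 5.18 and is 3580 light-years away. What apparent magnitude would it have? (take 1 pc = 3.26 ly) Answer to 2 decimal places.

d = 3580 ly / 3.26 = 1098 pc
m = M + 5 log₁₀ d − 5 = 5.18 + 5·3.0407 − 5 = 15.383

m ≈ 15.38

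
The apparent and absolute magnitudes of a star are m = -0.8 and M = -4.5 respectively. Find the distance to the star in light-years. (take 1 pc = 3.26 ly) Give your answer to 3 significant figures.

d ≈ 179 ly

μ = m − M = 3.700
m − M = 5 log₁₀ d − 5
log₁₀ d = (m − M)/5 + 1 = 1.7400
d = 10^1.7400 = 54.95 pc
= 179.2 ly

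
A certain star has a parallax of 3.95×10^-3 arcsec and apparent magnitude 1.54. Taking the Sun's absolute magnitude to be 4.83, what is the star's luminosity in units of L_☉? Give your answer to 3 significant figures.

L/L_☉ ≈ 13300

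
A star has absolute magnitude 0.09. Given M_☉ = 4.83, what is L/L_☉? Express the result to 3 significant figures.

M − M_☉ = 0.09 − 4.83 = -4.740
L/L_☉ = 10^(−0.4 (M − M_☉)) = 10^1.896 = 78.70

L/L_☉ ≈ 78.7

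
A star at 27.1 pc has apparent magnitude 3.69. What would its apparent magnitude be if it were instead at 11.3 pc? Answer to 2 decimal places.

m ≈ 1.79

Flux ∝ 1/d², so Δm = 5 log₁₀(d₂/d₁) = 5 log₁₀(11.3/27.1) = -1.899
m₂ = m₁ + Δm = 3.69 + (-1.899) = 1.791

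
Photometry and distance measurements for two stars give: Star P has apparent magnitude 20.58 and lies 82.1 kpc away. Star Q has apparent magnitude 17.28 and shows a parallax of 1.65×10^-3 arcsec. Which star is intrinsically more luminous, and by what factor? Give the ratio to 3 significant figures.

Star P is more luminous, by a factor of 878.

Star P: d = 82.1 kpc = 82100 pc
Star P: M = m − 5 log₁₀ d + 5 = 20.58 − 5·4.9143 + 5 = 1.008
Star Q: d = 1/p = 1/1.65×10^-3″ = 606.1 pc
Star Q: M = m − 5 log₁₀ d + 5 = 17.28 − 5·2.7825 + 5 = 8.367
ΔM = M_P − M_Q = 1.008 − (8.367) = -7.359; smaller M is more luminous → Star P.
L ratio = 10^(0.4 |ΔM|) = 10^2.944 = 878.3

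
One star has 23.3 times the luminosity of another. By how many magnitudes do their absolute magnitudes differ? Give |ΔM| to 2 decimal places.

|ΔM| ≈ 3.42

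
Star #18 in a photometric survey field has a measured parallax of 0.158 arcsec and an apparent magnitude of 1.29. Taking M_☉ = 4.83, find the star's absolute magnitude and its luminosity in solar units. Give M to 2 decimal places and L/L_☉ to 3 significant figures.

d = 1/p = 1/0.158″ = 6.329 pc
M = m − 5 log₁₀ d + 5 = 1.29 − 5·0.8013 + 5 = 2.283
M − M_☉ = 2.283 − 4.83 = -2.547
L/L_☉ = 10^(−0.4 × -2.547) = 10.44

M ≈ 2.28; L/L_☉ ≈ 10.4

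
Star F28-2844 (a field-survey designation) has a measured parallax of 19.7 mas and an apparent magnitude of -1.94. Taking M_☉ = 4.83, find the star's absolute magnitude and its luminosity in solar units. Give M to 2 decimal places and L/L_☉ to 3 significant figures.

M ≈ -5.47; L/L_☉ ≈ 13200

d = 1/p = 1000/19.7 mas = 50.76 pc
M = m − 5 log₁₀ d + 5 = -1.94 − 5·1.7055 + 5 = -5.468
M − M_☉ = -5.468 − 4.83 = -10.298
L/L_☉ = 10^(−0.4 × -10.298) = 13150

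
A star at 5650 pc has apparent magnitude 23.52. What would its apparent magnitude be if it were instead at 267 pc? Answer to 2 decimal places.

Flux ∝ 1/d², so Δm = 5 log₁₀(d₂/d₁) = 5 log₁₀(267/5650) = -6.628
m₂ = m₁ + Δm = 23.52 + (-6.628) = 16.892

m ≈ 16.89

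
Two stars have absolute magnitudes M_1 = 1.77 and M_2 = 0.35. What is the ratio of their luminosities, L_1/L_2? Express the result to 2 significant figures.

L_1/L_2 ≈ 0.27

ΔM = M_1 − M_2 = 1.42
L_1/L_2 = 10^(−0.4 ΔM) = 10^-0.568 = 0.2704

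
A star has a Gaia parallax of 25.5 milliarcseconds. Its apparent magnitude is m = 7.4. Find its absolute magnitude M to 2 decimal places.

M ≈ 4.43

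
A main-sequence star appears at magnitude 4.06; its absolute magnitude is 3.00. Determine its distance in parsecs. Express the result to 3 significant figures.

Distance modulus: m − M = 4.06 − (3.00) = 1.060
m − M = 5 log₁₀ d − 5
log₁₀ d = (m − M)/5 + 1 = 1.2120
d = 10^1.2120 = 16.29 pc

d ≈ 16.3 pc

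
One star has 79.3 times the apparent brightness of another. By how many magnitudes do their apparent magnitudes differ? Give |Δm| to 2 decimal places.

|Δm| ≈ 4.75

Pogson: Δm = −2.5 log₁₀(ratio) = −2.5 log₁₀(79.3) = −2.5 × 1.8993 = -4.748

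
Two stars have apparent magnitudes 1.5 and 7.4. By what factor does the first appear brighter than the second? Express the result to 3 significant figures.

229

Magnitude difference = -5.9
Flux ratio = 10^(−0.4 Δm) = 10^(−0.4 × -5.9) = 10^2.360 = 229.1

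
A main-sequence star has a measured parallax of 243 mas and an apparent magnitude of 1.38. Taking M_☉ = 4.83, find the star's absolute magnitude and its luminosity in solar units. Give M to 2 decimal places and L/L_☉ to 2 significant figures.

M ≈ 3.31; L/L_☉ ≈ 4.1

d = 1/p = 1000/243 mas = 4.115 pc
M = m − 5 log₁₀ d + 5 = 1.38 − 5·0.6144 + 5 = 3.308
M − M_☉ = 3.308 − 4.83 = -1.522
L/L_☉ = 10^(−0.4 × -1.522) = 4.062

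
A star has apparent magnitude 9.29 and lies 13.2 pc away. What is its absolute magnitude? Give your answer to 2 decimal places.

5 log₁₀(d/10 pc) = 5 log₁₀(13.20) − 5 = 0.603
M = m − 5 log₁₀(d/10) = 9.29 − 0.603 = 8.687

M ≈ 8.69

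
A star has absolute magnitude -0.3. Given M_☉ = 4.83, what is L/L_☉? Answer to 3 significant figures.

L/L_☉ ≈ 113

M − M_☉ = -0.3 − 4.83 = -5.130
L/L_☉ = 10^(−0.4 (M − M_☉)) = 10^2.052 = 112.7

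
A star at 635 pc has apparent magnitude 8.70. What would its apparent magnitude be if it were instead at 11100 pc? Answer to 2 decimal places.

m ≈ 14.91

Flux ∝ 1/d², so Δm = 5 log₁₀(d₂/d₁) = 5 log₁₀(11100/635) = 6.213
m₂ = m₁ + Δm = 8.70 + (6.213) = 14.913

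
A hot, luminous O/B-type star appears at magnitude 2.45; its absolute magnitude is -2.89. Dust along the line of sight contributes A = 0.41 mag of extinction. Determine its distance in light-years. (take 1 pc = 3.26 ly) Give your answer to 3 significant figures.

d ≈ 316 ly

m − M = 5 log₁₀(d/10 pc) + A  ⇒  2.45 − (-2.89) − 0.41 = 5 log₁₀(d/10)
4.930 = 5 log₁₀(d/10)
log₁₀ d = (m − M − A)/5 + 1 = 1.9860
d = 10^1.9860 = 96.83 pc
= 315.7 ly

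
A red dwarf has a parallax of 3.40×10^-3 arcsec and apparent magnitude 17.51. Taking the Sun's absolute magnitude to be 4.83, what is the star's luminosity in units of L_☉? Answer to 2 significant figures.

d = 1/p = 1/3.40×10^-3″ = 294.1 pc
M = m − 5 log₁₀ d + 5 = 17.51 − 5·2.4685 + 5 = 10.167
M − M_☉ = 10.167 − 4.83 = 5.337
L/L_☉ = 10^(−0.4 × 5.337) = 7.329×10^-3

L/L_☉ ≈ 7.3×10^-3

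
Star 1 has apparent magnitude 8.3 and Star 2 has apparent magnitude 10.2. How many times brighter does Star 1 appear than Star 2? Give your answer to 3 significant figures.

5.75

Magnitude difference = -1.9
Flux ratio = 10^(−0.4 Δm) = 10^(−0.4 × -1.9) = 10^0.760 = 5.754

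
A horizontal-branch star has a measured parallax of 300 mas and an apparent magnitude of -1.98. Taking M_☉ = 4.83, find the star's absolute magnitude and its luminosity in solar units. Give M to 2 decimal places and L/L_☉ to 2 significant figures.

M ≈ 0.41; L/L_☉ ≈ 59

d = 1/p = 1000/300 mas = 3.333 pc
M = m − 5 log₁₀ d + 5 = -1.98 − 5·0.5229 + 5 = 0.406
M − M_☉ = 0.406 − 4.83 = -4.424
L/L_☉ = 10^(−0.4 × -4.424) = 58.85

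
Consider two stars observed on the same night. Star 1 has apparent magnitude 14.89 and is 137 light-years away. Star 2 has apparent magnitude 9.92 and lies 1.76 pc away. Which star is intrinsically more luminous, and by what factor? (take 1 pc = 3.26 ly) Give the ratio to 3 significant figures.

Star 1 is more luminous, by a factor of 5.86.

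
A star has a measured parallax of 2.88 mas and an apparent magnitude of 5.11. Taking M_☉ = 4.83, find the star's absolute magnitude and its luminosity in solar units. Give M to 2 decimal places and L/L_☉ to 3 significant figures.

M ≈ -2.59; L/L_☉ ≈ 932

d = 1/p = 1000/2.88 mas = 347.2 pc
M = m − 5 log₁₀ d + 5 = 5.11 − 5·2.5406 + 5 = -2.593
M − M_☉ = -2.593 − 4.83 = -7.423
L/L_☉ = 10^(−0.4 × -7.423) = 931.6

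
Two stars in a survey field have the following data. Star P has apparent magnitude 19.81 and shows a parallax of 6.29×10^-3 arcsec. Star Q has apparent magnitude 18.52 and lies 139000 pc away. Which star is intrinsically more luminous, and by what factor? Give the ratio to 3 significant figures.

Star P: d = 1/p = 1/6.29×10^-3″ = 159.0 pc
Star P: M = m − 5 log₁₀ d + 5 = 19.81 − 5·2.2013 + 5 = 13.803
Star Q: M = m − 5 log₁₀ d + 5 = 18.52 − 5·5.1430 + 5 = -2.195
ΔM = M_P − M_Q = 13.803 − (-2.195) = 15.998; smaller M is more luminous → Star Q.
L ratio = 10^(0.4 |ΔM|) = 10^6.399 = 2.508×10^6

Star Q is more luminous, by a factor of 2.51×10^6.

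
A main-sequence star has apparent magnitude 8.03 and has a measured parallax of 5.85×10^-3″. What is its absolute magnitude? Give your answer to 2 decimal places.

d = 1/p = 1/5.85×10^-3″ = 170.9 pc
5 log₁₀(d/10 pc) = 5 log₁₀(170.9) − 5 = 6.164
M = m − 5 log₁₀(d/10) = 8.03 − 6.164 = 1.866

M ≈ 1.87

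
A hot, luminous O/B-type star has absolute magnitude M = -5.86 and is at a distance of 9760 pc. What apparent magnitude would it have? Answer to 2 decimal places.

m ≈ 9.09

m = M + 5 log₁₀ d − 5 = -5.86 + 5·3.9894 − 5 = 9.087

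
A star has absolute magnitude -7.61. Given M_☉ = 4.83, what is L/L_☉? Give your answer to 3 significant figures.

M − M_☉ = -7.61 − 4.83 = -12.440
L/L_☉ = 10^(−0.4 (M − M_☉)) = 10^4.976 = 94620

L/L_☉ ≈ 94600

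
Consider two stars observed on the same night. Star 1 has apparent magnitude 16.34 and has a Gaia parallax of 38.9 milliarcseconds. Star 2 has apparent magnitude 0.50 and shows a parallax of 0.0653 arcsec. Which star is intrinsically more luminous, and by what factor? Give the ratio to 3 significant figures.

Star 2 is more luminous, by a factor of 769000.

Star 1: p = 38.9 mas = 0.0389″ → d = 1/p = 25.71 pc
Star 1: M = m − 5 log₁₀ d + 5 = 16.34 − 5·1.4101 + 5 = 14.290
Star 2: d = 1/p = 1/0.0653″ = 15.31 pc
Star 2: M = m − 5 log₁₀ d + 5 = 0.50 − 5·1.1851 + 5 = -0.425
ΔM = M_1 − M_2 = 14.290 − (-0.425) = 14.715; smaller M is more luminous → Star 2.
L ratio = 10^(0.4 |ΔM|) = 10^5.886 = 769300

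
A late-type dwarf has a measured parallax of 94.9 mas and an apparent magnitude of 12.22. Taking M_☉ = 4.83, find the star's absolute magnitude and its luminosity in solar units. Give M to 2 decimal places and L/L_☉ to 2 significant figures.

M ≈ 12.11; L/L_☉ ≈ 1.2×10^-3

d = 1/p = 1000/94.9 mas = 10.54 pc
M = m − 5 log₁₀ d + 5 = 12.22 − 5·1.0227 + 5 = 12.106
M − M_☉ = 12.106 − 4.83 = 7.276
L/L_☉ = 10^(−0.4 × 7.276) = 1.229×10^-3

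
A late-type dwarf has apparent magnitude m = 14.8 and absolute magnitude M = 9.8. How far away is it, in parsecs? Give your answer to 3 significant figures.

d ≈ 100 pc

Distance modulus: m − M = 14.8 − (9.8) = 5.000
m − M = 5 log₁₀ d − 5
log₁₀ d = (m − M)/5 + 1 = 2.0000
d = 10^2.0000 = 100.0 pc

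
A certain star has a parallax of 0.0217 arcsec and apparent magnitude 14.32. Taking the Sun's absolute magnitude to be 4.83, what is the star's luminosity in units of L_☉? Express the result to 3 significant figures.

d = 1/p = 1/0.0217″ = 46.08 pc
M = m − 5 log₁₀ d + 5 = 14.32 − 5·1.6635 + 5 = 11.002
M − M_☉ = 11.002 − 4.83 = 6.172
L/L_☉ = 10^(−0.4 × 6.172) = 3.397×10^-3

L/L_☉ ≈ 3.40×10^-3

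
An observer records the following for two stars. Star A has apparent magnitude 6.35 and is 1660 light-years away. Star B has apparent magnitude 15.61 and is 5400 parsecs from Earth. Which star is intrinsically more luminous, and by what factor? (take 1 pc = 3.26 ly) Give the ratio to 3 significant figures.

Star A: d = 1660 ly / 3.26 = 509.2 pc
Star A: M = m − 5 log₁₀ d + 5 = 6.35 − 5·2.7069 + 5 = -2.184
Star B: M = m − 5 log₁₀ d + 5 = 15.61 − 5·3.7324 + 5 = 1.948
ΔM = M_A − M_B = -2.184 − (1.948) = -4.132; smaller M is more luminous → Star A.
L ratio = 10^(0.4 |ΔM|) = 10^1.653 = 44.98

Star A is more luminous, by a factor of 45.0.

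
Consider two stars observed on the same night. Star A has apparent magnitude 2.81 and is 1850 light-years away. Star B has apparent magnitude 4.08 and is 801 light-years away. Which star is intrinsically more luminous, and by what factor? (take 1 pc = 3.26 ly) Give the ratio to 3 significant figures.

Star A: d = 1850 ly / 3.26 = 567.5 pc
Star A: M = m − 5 log₁₀ d + 5 = 2.81 − 5·2.7540 + 5 = -5.960
Star B: d = 801 ly / 3.26 = 245.7 pc
Star B: M = m − 5 log₁₀ d + 5 = 4.08 − 5·2.3904 + 5 = -2.872
ΔM = M_A − M_B = -5.960 − (-2.872) = -3.088; smaller M is more luminous → Star A.
L ratio = 10^(0.4 |ΔM|) = 10^1.235 = 17.18

Star A is more luminous, by a factor of 17.2.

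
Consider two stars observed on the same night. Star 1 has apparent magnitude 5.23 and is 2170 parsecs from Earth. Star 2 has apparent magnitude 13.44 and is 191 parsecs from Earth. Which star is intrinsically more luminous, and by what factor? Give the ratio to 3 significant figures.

Star 1 is more luminous, by a factor of 248000.

Star 1: M = m − 5 log₁₀ d + 5 = 5.23 − 5·3.3365 + 5 = -6.452
Star 2: M = m − 5 log₁₀ d + 5 = 13.44 − 5·2.2810 + 5 = 7.035
ΔM = M_1 − M_2 = -6.452 − (7.035) = -13.487; smaller M is more luminous → Star 1.
L ratio = 10^(0.4 |ΔM|) = 10^5.395 = 248200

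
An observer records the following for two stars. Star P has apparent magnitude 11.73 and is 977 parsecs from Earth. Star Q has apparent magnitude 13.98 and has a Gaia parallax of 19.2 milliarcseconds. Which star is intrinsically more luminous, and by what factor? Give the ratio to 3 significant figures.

Star P is more luminous, by a factor of 2800.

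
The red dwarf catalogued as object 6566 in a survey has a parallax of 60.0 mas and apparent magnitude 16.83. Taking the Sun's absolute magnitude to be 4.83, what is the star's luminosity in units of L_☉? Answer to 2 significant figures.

d = 1/p = 1000/60.0 mas = 16.67 pc
M = m − 5 log₁₀ d + 5 = 16.83 − 5·1.2218 + 5 = 15.721
M − M_☉ = 15.721 − 4.83 = 10.891
L/L_☉ = 10^(−0.4 × 10.891) = 4.402×10^-5

L/L_☉ ≈ 4.4×10^-5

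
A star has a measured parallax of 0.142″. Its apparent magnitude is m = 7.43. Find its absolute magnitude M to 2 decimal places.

M ≈ 8.19

d = 1/p = 1/0.142″ = 7.042 pc
5 log₁₀(d/10 pc) = 5 log₁₀(7.042) − 5 = -0.761
M = m − 5 log₁₀(d/10) = 7.43 + 0.761 = 8.191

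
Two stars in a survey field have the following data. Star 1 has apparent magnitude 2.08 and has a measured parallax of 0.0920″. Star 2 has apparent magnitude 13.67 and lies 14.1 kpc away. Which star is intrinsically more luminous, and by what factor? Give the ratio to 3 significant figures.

Star 2 is more luminous, by a factor of 38.9.

Star 1: d = 1/p = 1/0.0920″ = 10.87 pc
Star 1: M = m − 5 log₁₀ d + 5 = 2.08 − 5·1.0362 + 5 = 1.899
Star 2: d = 14.1 kpc = 14100 pc
Star 2: M = m − 5 log₁₀ d + 5 = 13.67 − 5·4.1492 + 5 = -2.076
ΔM = M_1 − M_2 = 1.899 − (-2.076) = 3.975; smaller M is more luminous → Star 2.
L ratio = 10^(0.4 |ΔM|) = 10^1.590 = 38.91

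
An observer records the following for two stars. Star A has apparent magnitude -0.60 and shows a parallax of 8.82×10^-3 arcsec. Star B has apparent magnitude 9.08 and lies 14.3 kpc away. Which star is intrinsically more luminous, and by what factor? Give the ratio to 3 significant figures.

Star B is more luminous, by a factor of 2.14.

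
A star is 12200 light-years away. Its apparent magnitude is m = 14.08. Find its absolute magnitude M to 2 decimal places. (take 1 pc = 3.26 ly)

M ≈ 1.21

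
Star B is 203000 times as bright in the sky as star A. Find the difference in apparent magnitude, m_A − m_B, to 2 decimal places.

m_A − m_B ≈ 13.27

Pogson: Δm = −2.5 log₁₀(ratio) = −2.5 log₁₀(203000) = −2.5 × 5.3075 = -13.269
Star B is brighter so has the smaller magnitude: m_A − m_B is positive.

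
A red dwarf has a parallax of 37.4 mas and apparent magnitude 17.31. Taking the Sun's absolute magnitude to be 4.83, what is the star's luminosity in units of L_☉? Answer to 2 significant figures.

d = 1/p = 1000/37.4 mas = 26.74 pc
M = m − 5 log₁₀ d + 5 = 17.31 − 5·1.4271 + 5 = 15.174
M − M_☉ = 15.174 − 4.83 = 10.344
L/L_☉ = 10^(−0.4 × 10.344) = 7.282×10^-5

L/L_☉ ≈ 7.3×10^-5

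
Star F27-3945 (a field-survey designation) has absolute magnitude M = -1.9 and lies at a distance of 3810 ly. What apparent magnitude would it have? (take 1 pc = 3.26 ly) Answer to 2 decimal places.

m ≈ 8.44

d = 3810 ly / 3.26 = 1169 pc
m = M + 5 log₁₀ d − 5 = -1.9 + 5·3.0677 − 5 = 8.439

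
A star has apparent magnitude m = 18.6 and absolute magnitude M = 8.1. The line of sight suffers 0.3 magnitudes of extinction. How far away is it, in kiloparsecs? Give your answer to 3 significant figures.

m − M = 5 log₁₀(d/10 pc) + A  ⇒  18.6 − (8.1) − 0.3 = 5 log₁₀(d/10)
10.200 = 5 log₁₀(d/10)
log₁₀ d = (m − M − A)/5 + 1 = 3.0400
d = 10^3.0400 = 1096 pc
= 1.096 kpc

d ≈ 1.10 kpc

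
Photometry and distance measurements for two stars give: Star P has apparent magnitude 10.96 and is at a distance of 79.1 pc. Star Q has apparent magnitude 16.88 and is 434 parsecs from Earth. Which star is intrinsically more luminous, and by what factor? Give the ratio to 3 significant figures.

Star P: M = m − 5 log₁₀ d + 5 = 10.96 − 5·1.8982 + 5 = 6.469
Star Q: M = m − 5 log₁₀ d + 5 = 16.88 − 5·2.6375 + 5 = 8.693
ΔM = M_P − M_Q = 6.469 − (8.693) = -2.223; smaller M is more luminous → Star P.
L ratio = 10^(0.4 |ΔM|) = 10^0.889 = 7.751

Star P is more luminous, by a factor of 7.75.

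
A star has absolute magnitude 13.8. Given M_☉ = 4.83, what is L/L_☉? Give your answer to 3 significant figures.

L/L_☉ ≈ 2.58×10^-4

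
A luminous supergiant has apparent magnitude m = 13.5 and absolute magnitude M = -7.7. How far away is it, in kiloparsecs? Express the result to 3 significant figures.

μ = m − M = 21.200
m − M = 5 log₁₀ d − 5
log₁₀ d = (m − M)/5 + 1 = 5.2400
d = 10^5.2400 = 173800 pc
= 173.8 kpc

d ≈ 174 kpc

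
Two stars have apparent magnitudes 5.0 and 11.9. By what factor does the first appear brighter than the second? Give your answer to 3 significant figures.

575

Δm = 5.0 − (11.9) = -6.9
Flux ratio = 10^(−0.4 Δm) = 10^(−0.4 × -6.9) = 10^2.760 = 575.4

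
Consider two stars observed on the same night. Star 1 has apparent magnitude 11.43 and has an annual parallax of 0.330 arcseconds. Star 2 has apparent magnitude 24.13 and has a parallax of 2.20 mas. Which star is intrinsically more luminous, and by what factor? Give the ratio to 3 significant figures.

Star 1: d = 1/p = 1/0.330″ = 3.030 pc
Star 1: M = m − 5 log₁₀ d + 5 = 11.43 − 5·0.4815 + 5 = 14.023
Star 2: p = 2.20 mas = 2.20×10^-3″ → d = 1/p = 454.5 pc
Star 2: M = m − 5 log₁₀ d + 5 = 24.13 − 5·2.6576 + 5 = 15.842
ΔM = M_1 − M_2 = 14.023 − (15.842) = -1.820; smaller M is more luminous → Star 1.
L ratio = 10^(0.4 |ΔM|) = 10^0.728 = 5.343

Star 1 is more luminous, by a factor of 5.34.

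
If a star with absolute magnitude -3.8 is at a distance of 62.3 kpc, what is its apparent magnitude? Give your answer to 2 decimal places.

d = 62.3 kpc = 62300 pc
m = M + 5 log₁₀ d − 5 = -3.8 + 5·4.7945 − 5 = 15.172

m ≈ 15.17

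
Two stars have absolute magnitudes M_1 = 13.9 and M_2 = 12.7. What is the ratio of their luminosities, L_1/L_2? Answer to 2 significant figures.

ΔM = M_1 − M_2 = 1.2
L_1/L_2 = 10^(−0.4 ΔM) = 10^-0.480 = 0.3311

L_1/L_2 ≈ 0.33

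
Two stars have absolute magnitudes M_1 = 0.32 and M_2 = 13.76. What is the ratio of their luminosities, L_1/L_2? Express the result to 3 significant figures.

ΔM = M_1 − M_2 = -13.44
L_1/L_2 = 10^(−0.4 ΔM) = 10^5.376 = 237700

L_1/L_2 ≈ 238000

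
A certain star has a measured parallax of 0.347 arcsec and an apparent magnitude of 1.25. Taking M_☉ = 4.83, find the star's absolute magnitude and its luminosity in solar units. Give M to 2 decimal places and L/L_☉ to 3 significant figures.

M ≈ 3.95; L/L_☉ ≈ 2.25

d = 1/p = 1/0.347″ = 2.882 pc
M = m − 5 log₁₀ d + 5 = 1.25 − 5·0.4597 + 5 = 3.952
M − M_☉ = 3.952 − 4.83 = -0.878
L/L_☉ = 10^(−0.4 × -0.878) = 2.246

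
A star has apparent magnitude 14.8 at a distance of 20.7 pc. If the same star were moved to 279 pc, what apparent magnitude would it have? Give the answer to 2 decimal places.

Flux ∝ 1/d², so Δm = 5 log₁₀(d₂/d₁) = 5 log₁₀(279/20.7) = 5.648
m₂ = m₁ + Δm = 14.8 + (5.648) = 20.448

m ≈ 20.45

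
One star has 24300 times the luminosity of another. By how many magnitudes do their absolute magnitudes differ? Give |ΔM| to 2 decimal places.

Pogson: ΔM = −2.5 log₁₀(ratio) = −2.5 log₁₀(24300) = −2.5 × 4.3856 = -10.964

|ΔM| ≈ 10.96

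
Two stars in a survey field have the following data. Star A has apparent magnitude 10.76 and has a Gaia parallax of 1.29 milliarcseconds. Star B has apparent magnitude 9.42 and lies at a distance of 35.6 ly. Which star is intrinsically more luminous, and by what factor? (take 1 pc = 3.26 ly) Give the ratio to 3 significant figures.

Star A is more luminous, by a factor of 1470.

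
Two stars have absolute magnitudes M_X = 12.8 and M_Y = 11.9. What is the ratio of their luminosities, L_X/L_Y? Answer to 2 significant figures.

L_X/L_Y ≈ 0.44

ΔM = M_X − M_Y = 0.9
L_X/L_Y = 10^(−0.4 ΔM) = 10^-0.360 = 0.4365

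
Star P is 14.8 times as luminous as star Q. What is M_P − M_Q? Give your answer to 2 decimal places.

M_P − M_Q ≈ -2.93

Pogson: ΔM = −2.5 log₁₀(ratio) = −2.5 log₁₀(14.8) = −2.5 × 1.1703 = -2.926
Star P is brighter, so it has the smaller magnitude: the difference is negative.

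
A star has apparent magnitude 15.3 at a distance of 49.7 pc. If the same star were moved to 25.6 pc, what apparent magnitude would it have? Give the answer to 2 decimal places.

m ≈ 13.86

Flux ∝ 1/d², so Δm = 5 log₁₀(d₂/d₁) = 5 log₁₀(25.6/49.7) = -1.441
m₂ = m₁ + Δm = 15.3 + (-1.441) = 13.859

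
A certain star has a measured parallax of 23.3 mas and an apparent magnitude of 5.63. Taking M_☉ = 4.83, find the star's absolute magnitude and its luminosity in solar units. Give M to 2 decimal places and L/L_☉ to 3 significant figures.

M ≈ 2.47; L/L_☉ ≈ 8.82

d = 1/p = 1000/23.3 mas = 42.92 pc
M = m − 5 log₁₀ d + 5 = 5.63 − 5·1.6326 + 5 = 2.467
M − M_☉ = 2.467 − 4.83 = -2.363
L/L_☉ = 10^(−0.4 × -2.363) = 8.816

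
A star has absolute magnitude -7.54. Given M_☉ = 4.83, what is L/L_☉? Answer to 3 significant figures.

L/L_☉ ≈ 88700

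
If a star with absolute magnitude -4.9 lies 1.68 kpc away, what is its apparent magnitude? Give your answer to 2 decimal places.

m ≈ 6.23

d = 1.68 kpc = 1680 pc
m = M + 5 log₁₀ d − 5 = -4.9 + 5·3.2253 − 5 = 6.227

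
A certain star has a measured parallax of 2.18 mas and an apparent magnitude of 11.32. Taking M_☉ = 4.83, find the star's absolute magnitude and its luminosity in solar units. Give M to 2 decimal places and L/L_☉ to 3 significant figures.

M ≈ 3.01; L/L_☉ ≈ 5.33

d = 1/p = 1000/2.18 mas = 458.7 pc
M = m − 5 log₁₀ d + 5 = 11.32 − 5·2.6615 + 5 = 3.012
M − M_☉ = 3.012 − 4.83 = -1.818
L/L_☉ = 10^(−0.4 × -1.818) = 5.334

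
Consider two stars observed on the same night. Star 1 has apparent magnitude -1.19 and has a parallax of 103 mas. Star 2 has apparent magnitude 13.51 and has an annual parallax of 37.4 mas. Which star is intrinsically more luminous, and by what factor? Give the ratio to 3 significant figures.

Star 1 is more luminous, by a factor of 100000.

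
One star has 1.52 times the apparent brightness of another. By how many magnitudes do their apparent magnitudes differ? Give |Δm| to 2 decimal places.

|Δm| ≈ 0.45

Pogson: Δm = −2.5 log₁₀(ratio) = −2.5 log₁₀(1.52) = −2.5 × 0.1818 = -0.455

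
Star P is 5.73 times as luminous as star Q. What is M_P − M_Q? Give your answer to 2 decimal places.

Pogson: ΔM = −2.5 log₁₀(ratio) = −2.5 log₁₀(5.73) = −2.5 × 0.7582 = -1.895
Star P is brighter, so it has the smaller magnitude: the difference is negative.

M_P − M_Q ≈ -1.90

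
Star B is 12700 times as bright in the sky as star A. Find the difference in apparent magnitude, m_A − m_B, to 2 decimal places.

m_A − m_B ≈ 10.26

Pogson: Δm = −2.5 log₁₀(ratio) = −2.5 log₁₀(12700) = −2.5 × 4.1038 = -10.260
Star B is brighter so has the smaller magnitude: m_A − m_B is positive.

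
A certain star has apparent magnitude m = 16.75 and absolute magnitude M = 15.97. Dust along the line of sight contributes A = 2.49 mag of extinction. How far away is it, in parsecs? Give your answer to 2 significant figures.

m − M = 5 log₁₀(d/10 pc) + A  ⇒  16.75 − (15.97) − 2.49 = 5 log₁₀(d/10)
-1.710 = 5 log₁₀(d/10)
log₁₀ d = (m − M − A)/5 + 1 = 0.6580
d = 10^0.6580 = 4.550 pc

d ≈ 4.5 pc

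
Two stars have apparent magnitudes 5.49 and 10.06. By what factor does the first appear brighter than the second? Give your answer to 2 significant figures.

67

Magnitude difference = -4.57
Flux ratio = 10^(−0.4 Δm) = 10^(−0.4 × -4.57) = 10^1.828 = 67.30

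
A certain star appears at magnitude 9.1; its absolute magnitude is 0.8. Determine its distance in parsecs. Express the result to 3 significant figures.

Distance modulus: m − M = 9.1 − (0.8) = 8.300
m − M = 5 log₁₀ d − 5
log₁₀ d = (m − M)/5 + 1 = 2.6600
d = 10^2.6600 = 457.1 pc

d ≈ 457 pc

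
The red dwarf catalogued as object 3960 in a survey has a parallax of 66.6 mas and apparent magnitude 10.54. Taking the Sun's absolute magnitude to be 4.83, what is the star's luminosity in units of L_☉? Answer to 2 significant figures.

d = 1/p = 1000/66.6 mas = 15.02 pc
M = m − 5 log₁₀ d + 5 = 10.54 − 5·1.1765 + 5 = 9.657
M − M_☉ = 9.657 − 4.83 = 4.827
L/L_☉ = 10^(−0.4 × 4.827) = 0.01172

L/L_☉ ≈ 0.012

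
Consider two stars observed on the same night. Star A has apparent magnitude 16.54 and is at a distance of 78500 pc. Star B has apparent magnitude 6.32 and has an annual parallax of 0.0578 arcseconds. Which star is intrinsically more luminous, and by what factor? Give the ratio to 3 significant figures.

Star A: M = m − 5 log₁₀ d + 5 = 16.54 − 5·4.8949 + 5 = -2.934
Star B: d = 1/p = 1/0.0578″ = 17.30 pc
Star B: M = m − 5 log₁₀ d + 5 = 6.32 − 5·1.2381 + 5 = 5.130
ΔM = M_A − M_B = -2.934 − (5.130) = -8.064; smaller M is more luminous → Star A.
L ratio = 10^(0.4 |ΔM|) = 10^3.226 = 1681

Star A is more luminous, by a factor of 1680.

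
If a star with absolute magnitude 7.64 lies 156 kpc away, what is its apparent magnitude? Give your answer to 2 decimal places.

m ≈ 28.61

d = 156 kpc = 156000 pc
m = M + 5 log₁₀ d − 5 = 7.64 + 5·5.1931 − 5 = 28.606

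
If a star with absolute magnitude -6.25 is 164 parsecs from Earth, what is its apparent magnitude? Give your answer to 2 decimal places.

m ≈ -0.18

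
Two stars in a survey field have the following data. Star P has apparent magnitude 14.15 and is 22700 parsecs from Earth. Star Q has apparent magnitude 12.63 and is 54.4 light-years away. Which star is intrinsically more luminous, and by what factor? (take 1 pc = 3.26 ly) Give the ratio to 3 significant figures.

Star P: M = m − 5 log₁₀ d + 5 = 14.15 − 5·4.3560 + 5 = -2.630
Star Q: d = 54.4 ly / 3.26 = 16.69 pc
Star Q: M = m − 5 log₁₀ d + 5 = 12.63 − 5·1.2224 + 5 = 11.518
ΔM = M_P − M_Q = -2.630 − (11.518) = -14.148; smaller M is more luminous → Star P.
L ratio = 10^(0.4 |ΔM|) = 10^5.659 = 456300

Star P is more luminous, by a factor of 456000.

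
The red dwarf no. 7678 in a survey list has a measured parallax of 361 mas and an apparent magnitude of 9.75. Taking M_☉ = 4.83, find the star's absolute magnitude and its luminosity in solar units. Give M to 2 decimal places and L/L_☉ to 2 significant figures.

M ≈ 12.54; L/L_☉ ≈ 8.3×10^-4

d = 1/p = 1000/361 mas = 2.770 pc
M = m − 5 log₁₀ d + 5 = 9.75 − 5·0.4425 + 5 = 12.538
M − M_☉ = 12.538 − 4.83 = 7.708
L/L_☉ = 10^(−0.4 × 7.708) = 8.260×10^-4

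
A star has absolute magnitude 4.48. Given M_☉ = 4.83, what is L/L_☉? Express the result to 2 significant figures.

M − M_☉ = 4.48 − 4.83 = -0.350
L/L_☉ = 10^(−0.4 (M − M_☉)) = 10^0.140 = 1.380

L/L_☉ ≈ 1.4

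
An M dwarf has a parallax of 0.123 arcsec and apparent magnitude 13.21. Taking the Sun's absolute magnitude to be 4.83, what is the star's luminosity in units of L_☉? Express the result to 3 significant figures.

d = 1/p = 1/0.123″ = 8.130 pc
M = m − 5 log₁₀ d + 5 = 13.21 − 5·0.9101 + 5 = 13.660
M − M_☉ = 13.660 − 4.83 = 8.830
L/L_☉ = 10^(−0.4 × 8.830) = 2.939×10^-4

L/L_☉ ≈ 2.94×10^-4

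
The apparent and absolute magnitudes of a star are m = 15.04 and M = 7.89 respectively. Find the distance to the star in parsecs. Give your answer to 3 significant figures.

d ≈ 269 pc

Distance modulus: m − M = 15.04 − (7.89) = 7.150
m − M = 5 log₁₀ d − 5
log₁₀ d = (m − M)/5 + 1 = 2.4300
d = 10^2.4300 = 269.2 pc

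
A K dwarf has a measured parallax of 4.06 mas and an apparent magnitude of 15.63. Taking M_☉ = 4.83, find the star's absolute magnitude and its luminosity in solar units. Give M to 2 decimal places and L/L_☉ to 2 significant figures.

M ≈ 8.67; L/L_☉ ≈ 0.029

d = 1/p = 1000/4.06 mas = 246.3 pc
M = m − 5 log₁₀ d + 5 = 15.63 − 5·2.3915 + 5 = 8.673
M − M_☉ = 8.673 − 4.83 = 3.843
L/L_☉ = 10^(−0.4 × 3.843) = 0.02904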